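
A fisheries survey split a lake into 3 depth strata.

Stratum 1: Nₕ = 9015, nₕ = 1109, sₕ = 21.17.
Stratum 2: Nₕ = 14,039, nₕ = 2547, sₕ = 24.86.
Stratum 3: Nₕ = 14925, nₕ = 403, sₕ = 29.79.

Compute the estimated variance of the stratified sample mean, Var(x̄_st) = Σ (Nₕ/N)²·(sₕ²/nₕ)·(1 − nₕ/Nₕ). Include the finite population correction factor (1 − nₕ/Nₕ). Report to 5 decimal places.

N = 37979. Term for each stratum: Wₕ²sₕ²/nₕ·(1−nₕ/Nₕ).
Var(x̄_st) = 0.01996851 + 0.02714051 + 0.33089460 = 0.37800362 → 0.37800.

0.37800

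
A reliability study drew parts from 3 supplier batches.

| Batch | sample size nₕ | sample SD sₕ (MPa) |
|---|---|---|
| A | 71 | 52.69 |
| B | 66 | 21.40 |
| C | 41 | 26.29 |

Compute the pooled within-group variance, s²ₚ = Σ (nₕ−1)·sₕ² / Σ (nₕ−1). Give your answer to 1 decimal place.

1438.6

Degrees of freedom: 70 + 65 + 40 = 175.
Σ(nₕ−1)sₕ² = 70·2776.2361 + 65·457.96 + 40·691.1641 = 251750.491.
s²ₚ = 251750.491 / 175 = 1438.574... → 1438.6.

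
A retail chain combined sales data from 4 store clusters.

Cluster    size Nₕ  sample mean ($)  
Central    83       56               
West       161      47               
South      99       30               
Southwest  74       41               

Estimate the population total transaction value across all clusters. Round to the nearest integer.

Estimate total by summing Nₕ·x̄ₕ over strata.
83·56 + 161·47 + 99·30 + 74·41 = 4648 + 7567 + 2970 + 3034 = 18219.

18219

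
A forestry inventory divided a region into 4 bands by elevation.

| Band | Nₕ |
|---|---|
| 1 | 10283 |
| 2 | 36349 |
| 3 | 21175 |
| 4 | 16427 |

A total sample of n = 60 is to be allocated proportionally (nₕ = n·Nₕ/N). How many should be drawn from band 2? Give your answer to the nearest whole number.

N = 10283 + 36349 + 21175 + 16427 = 84234.
n_2 = 60·36349/84234 = 25.891... → 26.

26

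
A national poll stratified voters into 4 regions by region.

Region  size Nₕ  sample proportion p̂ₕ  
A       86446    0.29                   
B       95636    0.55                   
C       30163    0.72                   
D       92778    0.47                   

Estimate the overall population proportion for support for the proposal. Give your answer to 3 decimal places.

Wₕ = Nₕ/N with N = 305023: 0.2834, 0.3135, 0.0989, 0.3042.
p̂_st = 0.2834·0.29 + 0.3135·0.55 + 0.0989·0.72 + 0.3042·0.47 ≈ 0.46879... → 0.469.

0.469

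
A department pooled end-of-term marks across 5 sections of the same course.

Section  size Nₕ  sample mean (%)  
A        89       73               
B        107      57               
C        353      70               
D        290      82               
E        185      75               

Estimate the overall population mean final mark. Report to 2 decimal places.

N = 89 + 107 + 353 + 290 + 185 = 1024.
Overall mean = Σ (Nₕ/N)·x̄ₕ — weight by population share, not a simple average.
Σ Nₕx̄ₕ = 89·73 + 107·57 + 353·70 + 290·82 + 185·75 = 6497 + 6099 + 24710 + 23780 + 13875 = 74961.
Divide by N: 74961 / 1024 = 73.2041... → 73.20.

73.20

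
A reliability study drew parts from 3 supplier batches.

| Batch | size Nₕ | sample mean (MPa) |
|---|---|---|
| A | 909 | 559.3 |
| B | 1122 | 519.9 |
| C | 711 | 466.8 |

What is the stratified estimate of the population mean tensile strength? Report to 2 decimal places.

N = 2742; weights Wₕ = Nₕ/N = (0.3315, 0.4092, 0.2593).
x̄_st = Σ Wₕ·x̄ₕ = 0.3315·559.3 + 0.4092·519.9 + 0.2593·466.8 ≈ 519.1927...
→ 519.19.

519.19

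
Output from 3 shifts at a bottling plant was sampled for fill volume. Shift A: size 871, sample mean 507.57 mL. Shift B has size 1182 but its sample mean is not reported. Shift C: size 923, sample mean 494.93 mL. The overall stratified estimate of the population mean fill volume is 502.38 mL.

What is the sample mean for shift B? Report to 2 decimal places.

Σ Nₕx̄ₕ = N·μ, so 1182·x̄_B = 2976·502.38 − (871·507.57 + 923·494.93).
= 1495082.88 − 898913.86 = 596169.02.
x̄_B = 596169.02 / 1182 = 504.3731... → 504.37.

504.37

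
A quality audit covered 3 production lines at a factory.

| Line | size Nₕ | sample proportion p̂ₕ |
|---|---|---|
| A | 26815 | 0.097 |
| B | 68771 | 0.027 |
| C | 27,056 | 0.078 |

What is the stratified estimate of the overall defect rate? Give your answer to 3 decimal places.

0.054

Wₕ = Nₕ/N with N = 122642: 0.2186, 0.5607, 0.2206.
p̂_st = 0.2186·0.097 + 0.5607·0.027 + 0.2206·0.078 ≈ 0.05356... → 0.054.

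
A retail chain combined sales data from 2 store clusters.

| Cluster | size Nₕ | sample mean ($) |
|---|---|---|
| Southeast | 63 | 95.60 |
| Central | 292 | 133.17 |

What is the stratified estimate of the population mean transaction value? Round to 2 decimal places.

x̄_st = (Σ Nₕx̄ₕ) / (Σ Nₕ) = (63·95.60 + 292·133.17) / 355
= 44908.44 / 355 = 126.5026... → 126.50.

126.50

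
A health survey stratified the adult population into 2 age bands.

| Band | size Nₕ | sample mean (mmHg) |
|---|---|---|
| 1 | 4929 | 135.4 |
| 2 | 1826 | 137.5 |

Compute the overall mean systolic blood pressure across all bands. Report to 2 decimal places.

135.97

x̄_st = (Σ Nₕx̄ₕ) / (Σ Nₕ) = (4929·135.4 + 1826·137.5) / 6755
= 918461.6 / 6755 = 135.9677... → 135.97.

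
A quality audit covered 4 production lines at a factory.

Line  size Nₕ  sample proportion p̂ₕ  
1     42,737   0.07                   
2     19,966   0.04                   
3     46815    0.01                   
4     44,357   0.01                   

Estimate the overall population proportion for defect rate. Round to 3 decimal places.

N = 42737 + 19966 + 46815 + 44357 = 153875.
Overall proportion = Σ (Nₕ/N)·p̂ₕ.
Σ Nₕp̂ₕ = 2991.59 + 798.64 + 468.15 + 443.57 = 4701.95.
4701.95 / 153875 = 0.03056... → 0.031.

0.031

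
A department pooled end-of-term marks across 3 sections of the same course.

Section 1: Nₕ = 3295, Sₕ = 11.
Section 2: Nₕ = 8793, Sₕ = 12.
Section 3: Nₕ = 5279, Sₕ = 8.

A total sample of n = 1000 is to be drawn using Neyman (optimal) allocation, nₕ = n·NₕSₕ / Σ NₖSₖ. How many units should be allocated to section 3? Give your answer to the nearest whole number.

Σ NₕSₕ = 3295·11 + 8793·12 + 5279·8 = 183993.
Share for 3: 42232/183993 = 0.22953.
n_3 = 1000 × 0.22953 = 229.530... → 230.

230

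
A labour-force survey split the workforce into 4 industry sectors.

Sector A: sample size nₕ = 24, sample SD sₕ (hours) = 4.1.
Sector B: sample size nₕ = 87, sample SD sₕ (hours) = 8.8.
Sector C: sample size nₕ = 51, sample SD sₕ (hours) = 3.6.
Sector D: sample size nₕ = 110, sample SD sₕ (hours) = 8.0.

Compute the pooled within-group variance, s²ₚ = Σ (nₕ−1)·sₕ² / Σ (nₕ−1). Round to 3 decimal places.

54.741

Degrees of freedom: 23 + 86 + 50 + 109 = 268.
Σ(nₕ−1)sₕ² = 23·16.81 + 86·77.44 + 50·12.96 + 109·64 = 14670.47.
s²ₚ = 14670.47 / 268 = 54.74056... → 54.741.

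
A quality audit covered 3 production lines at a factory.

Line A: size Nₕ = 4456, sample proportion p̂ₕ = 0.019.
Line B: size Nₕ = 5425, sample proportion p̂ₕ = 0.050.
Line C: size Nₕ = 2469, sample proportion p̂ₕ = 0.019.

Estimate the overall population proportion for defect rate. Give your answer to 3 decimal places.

0.033

Wₕ = Nₕ/N with N = 12350: 0.3608, 0.4393, 0.1999.
p̂_st = 0.3608·0.019 + 0.4393·0.050 + 0.1999·0.019 ≈ 0.03262... → 0.033.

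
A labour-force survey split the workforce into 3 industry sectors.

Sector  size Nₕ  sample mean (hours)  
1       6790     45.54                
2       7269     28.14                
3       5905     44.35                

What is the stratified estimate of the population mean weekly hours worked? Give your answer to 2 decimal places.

38.85

x̄_st = (Σ Nₕx̄ₕ) / (Σ Nₕ) = (6790·45.54 + 7269·28.14 + 5905·44.35) / 19964
= 775653.01 / 19964 = 38.8526... → 38.85.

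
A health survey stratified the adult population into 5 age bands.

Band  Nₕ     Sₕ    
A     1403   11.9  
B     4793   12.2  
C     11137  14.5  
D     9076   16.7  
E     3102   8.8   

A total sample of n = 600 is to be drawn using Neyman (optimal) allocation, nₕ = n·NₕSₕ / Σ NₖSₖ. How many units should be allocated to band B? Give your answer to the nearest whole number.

Σ NₕSₕ = 1403·11.9 + 4793·12.2 + 11137·14.5 + 9076·16.7 + 3102·8.8 = 415523.6.
Share for B: 58474.6/415523.6 = 0.14073.
n_B = 600 × 0.14073 = 84.435... → 84.

84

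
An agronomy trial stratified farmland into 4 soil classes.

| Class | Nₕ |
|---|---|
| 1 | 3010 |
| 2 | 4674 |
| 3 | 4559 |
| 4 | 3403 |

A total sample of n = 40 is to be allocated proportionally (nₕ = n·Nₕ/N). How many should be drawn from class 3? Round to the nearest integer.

12

Share of class 3 = 4559/15646 = 0.29138.
Allocate 40 × 0.29138 = 11.655... → 12.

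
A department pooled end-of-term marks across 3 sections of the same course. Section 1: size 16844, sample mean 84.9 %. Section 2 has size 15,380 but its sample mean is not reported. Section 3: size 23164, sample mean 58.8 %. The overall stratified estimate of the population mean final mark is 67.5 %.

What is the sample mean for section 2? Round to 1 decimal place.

N = 16844 + 15380 + 23164 = 55388.
Overall total = μ·N = 67.5·55388 = 3738690.
Subtract the known strata: 16844·84.9 + 23164·58.8 = 2792098.8.
Remaining total for section 2: 3738690 − 2792098.8 = 946591.2.
Divide by its size: 946591.2 / 15380 = 61.547... → 61.5.

61.5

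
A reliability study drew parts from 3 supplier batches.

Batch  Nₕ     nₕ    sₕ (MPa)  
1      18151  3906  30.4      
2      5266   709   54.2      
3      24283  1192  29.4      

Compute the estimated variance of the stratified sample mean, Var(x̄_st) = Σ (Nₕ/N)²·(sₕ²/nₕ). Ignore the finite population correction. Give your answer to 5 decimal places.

0.27268

N = 47700. Term for each stratum: Wₕ²sₕ²/nₕ.
Var(x̄_st) = 0.03425936 + 0.05049836 + 0.18792577 = 0.27268349 → 0.27268.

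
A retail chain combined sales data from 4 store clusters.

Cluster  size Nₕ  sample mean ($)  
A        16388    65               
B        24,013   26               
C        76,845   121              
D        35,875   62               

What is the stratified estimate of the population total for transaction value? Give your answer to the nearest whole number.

A: 16388·65 = 1065220
B: 24013·26 = 624338
C: 76845·121 = 9298245
D: 35875·62 = 2224250
τ̂ = Σ Nₕx̄ₕ = 13212053.

13212053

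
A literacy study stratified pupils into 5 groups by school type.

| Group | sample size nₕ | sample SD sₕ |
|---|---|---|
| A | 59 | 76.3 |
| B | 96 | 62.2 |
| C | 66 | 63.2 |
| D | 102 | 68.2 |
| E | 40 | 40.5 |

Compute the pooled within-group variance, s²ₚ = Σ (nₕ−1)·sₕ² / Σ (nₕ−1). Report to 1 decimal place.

Degrees of freedom: 58 + 95 + 65 + 101 + 39 = 358.
Σ(nₕ−1)sₕ² = 58·5821.69 + 95·3868.84 + 65·3994.24 + 101·4651.24 + 39·1640.25 = 1498568.41.
s²ₚ = 1498568.41 / 358 = 4185.945... → 4185.9.

4185.9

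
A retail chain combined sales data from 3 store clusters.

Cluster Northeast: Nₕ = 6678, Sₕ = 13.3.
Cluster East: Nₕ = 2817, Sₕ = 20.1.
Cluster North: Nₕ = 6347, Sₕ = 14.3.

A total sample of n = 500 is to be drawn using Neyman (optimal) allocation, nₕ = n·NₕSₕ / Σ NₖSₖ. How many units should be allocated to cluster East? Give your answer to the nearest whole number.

Σ NₕSₕ = 6678·13.3 + 2817·20.1 + 6347·14.3 = 236201.2.
Share for East: 56621.7/236201.2 = 0.23972.
n_East = 500 × 0.23972 = 119.859... → 120.

120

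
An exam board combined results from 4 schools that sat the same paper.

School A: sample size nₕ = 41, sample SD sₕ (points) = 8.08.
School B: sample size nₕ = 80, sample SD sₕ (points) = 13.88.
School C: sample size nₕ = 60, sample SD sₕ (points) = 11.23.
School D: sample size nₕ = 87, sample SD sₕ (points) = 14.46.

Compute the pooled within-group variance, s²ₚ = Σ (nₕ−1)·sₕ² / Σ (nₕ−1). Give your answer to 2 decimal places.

Degrees of freedom: 40 + 79 + 59 + 86 = 264.
Σ(nₕ−1)sₕ² = 40·65.2864 + 79·192.6544 + 59·126.1129 + 86·209.0916 = 43253.6923.
s²ₚ = 43253.6923 / 264 = 163.8397... → 163.84.

163.84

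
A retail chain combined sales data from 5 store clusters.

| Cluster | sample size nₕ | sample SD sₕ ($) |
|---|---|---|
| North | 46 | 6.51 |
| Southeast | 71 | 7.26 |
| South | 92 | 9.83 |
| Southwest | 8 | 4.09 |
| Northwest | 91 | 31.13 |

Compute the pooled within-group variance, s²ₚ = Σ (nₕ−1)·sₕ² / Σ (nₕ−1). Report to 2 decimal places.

335.72

Degrees of freedom: 45 + 70 + 91 + 7 + 90 = 303.
Σ(nₕ−1)sₕ² = 45·42.3801 + 70·52.7076 + 91·96.6289 + 7·16.7281 + 90·969.0769 = 101723.8841.
s²ₚ = 101723.8841 / 303 = 335.7224... → 335.72.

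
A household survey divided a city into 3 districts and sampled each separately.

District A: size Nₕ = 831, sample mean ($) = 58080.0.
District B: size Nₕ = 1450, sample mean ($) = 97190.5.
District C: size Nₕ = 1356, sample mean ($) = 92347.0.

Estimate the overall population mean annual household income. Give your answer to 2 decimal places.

N = 3637; weights Wₕ = Nₕ/N = (0.2285, 0.3987, 0.3728).
x̄_st = Σ Wₕ·x̄ₕ = 0.2285·58080.0 + 0.3987·97190.5 + 0.3728·92347.0 ≈ 86448.5117...
→ 86448.51.

86448.51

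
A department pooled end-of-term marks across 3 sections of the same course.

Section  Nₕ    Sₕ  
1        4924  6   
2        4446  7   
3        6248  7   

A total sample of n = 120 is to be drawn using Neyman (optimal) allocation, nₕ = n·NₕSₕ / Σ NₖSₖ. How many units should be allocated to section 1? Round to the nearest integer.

Σ NₕSₕ = 4924·6 + 4446·7 + 6248·7 = 104402.
Share for 1: 29544/104402 = 0.28298.
n_1 = 120 × 0.28298 = 33.958... → 34.

34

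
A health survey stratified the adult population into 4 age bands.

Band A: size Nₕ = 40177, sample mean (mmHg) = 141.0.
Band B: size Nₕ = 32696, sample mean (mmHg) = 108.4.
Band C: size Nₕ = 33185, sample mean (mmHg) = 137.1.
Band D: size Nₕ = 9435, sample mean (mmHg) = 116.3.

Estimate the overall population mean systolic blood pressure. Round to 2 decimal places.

N = 115493; weights Wₕ = Nₕ/N = (0.3479, 0.2831, 0.2873, 0.0817).
x̄_st = Σ Wₕ·x̄ₕ = 0.3479·141.0 + 0.2831·108.4 + 0.2873·137.1 + 0.0817·116.3 ≈ 128.6325...
→ 128.63.

128.63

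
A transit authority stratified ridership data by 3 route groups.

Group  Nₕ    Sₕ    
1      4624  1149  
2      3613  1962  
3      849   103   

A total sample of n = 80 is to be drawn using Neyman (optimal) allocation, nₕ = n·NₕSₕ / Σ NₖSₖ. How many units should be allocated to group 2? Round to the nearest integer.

45

1: NₕSₕ = 4624·1149 = 5312976
2: NₕSₕ = 3613·1962 = 7088706
3: NₕSₕ = 849·103 = 87447
Σ NₕSₕ = 12489129.
n_2 = 80·7088706/12489129 = 45.407... → 45.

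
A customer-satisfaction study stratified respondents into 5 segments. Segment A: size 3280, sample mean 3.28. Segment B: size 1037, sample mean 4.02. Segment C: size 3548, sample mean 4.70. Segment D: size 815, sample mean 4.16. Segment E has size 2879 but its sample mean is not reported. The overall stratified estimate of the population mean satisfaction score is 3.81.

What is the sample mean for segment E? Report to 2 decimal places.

N = 3280 + 1037 + 3548 + 815 + 2879 = 11559.
Overall total = μ·N = 3.81·11559 = 44039.79.
Subtract the known strata: 3280·3.28 + 1037·4.02 + 3548·4.70 + 815·4.16 = 34993.14.
Remaining total for segment E: 44039.79 − 34993.14 = 9046.65.
Divide by its size: 9046.65 / 2879 = 3.1423... → 3.14.

3.14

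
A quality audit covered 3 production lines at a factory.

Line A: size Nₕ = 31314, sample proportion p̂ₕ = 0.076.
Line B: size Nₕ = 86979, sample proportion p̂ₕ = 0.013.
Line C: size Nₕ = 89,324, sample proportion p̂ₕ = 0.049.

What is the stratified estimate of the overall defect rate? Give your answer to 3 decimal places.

0.038

N = 31314 + 86979 + 89324 = 207617.
Overall proportion = Σ (Nₕ/N)·p̂ₕ.
Σ Nₕp̂ₕ = 2379.864 + 1130.727 + 4376.876 = 7887.467.
7887.467 / 207617 = 0.03799... → 0.038.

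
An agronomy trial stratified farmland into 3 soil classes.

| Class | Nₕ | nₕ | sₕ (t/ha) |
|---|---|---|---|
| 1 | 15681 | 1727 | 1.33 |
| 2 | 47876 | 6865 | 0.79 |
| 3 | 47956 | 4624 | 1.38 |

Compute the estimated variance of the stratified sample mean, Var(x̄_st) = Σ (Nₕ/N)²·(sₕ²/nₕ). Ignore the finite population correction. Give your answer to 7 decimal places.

N = 111513. Term for each stratum: Wₕ²sₕ²/nₕ.
Var(x̄_st) = 0.0000202538 + 0.0000167571 + 0.0000761685 = 0.0001131794 → 0.0001132.

0.0001132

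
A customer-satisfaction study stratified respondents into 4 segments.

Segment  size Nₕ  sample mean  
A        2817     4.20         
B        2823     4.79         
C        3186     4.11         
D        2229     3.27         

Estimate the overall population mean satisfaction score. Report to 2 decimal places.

N = 11055; weights Wₕ = Nₕ/N = (0.2548, 0.2554, 0.2882, 0.2016).
x̄_st = Σ Wₕ·x̄ₕ = 0.2548·4.20 + 0.2554·4.79 + 0.2882·4.11 + 0.2016·3.27 ≈ 4.1372...
→ 4.14.

4.14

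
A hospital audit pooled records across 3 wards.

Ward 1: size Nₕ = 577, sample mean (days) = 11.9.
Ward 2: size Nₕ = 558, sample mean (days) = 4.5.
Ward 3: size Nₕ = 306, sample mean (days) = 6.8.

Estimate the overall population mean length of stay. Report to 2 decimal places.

N = 577 + 558 + 306 = 1441.
The stratified mean weights each stratum mean by its population share Nₕ/N.
Σ Nₕx̄ₕ = 577·11.9 + 558·4.5 + 306·6.8 = 6866.3 + 2511 + 2080.8 = 11458.1.
Divide by N: 11458.1 / 1441 = 7.9515... → 7.95.

7.95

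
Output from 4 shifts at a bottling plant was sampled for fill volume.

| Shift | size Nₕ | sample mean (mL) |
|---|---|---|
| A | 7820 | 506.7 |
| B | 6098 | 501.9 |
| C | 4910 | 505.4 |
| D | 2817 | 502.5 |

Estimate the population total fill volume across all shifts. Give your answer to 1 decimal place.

A: 7820·506.7 = 3962394
B: 6098·501.9 = 3060586.2
C: 4910·505.4 = 2481514
D: 2817·502.5 = 1415542.5
τ̂ = Σ Nₕx̄ₕ = 10920036.7.

10920036.7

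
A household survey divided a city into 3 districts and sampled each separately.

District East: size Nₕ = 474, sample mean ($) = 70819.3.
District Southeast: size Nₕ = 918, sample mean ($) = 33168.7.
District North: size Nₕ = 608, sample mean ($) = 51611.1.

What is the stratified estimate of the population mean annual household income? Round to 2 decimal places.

47698.38

N = 474 + 918 + 608 = 2000.
Overall mean = Σ (Nₕ/N)·x̄ₕ — weight by population share, not a simple average.
Σ Nₕx̄ₕ = 474·70819.3 + 918·33168.7 + 608·51611.1 = 33568348.2 + 30448866.6 + 31379548.8 = 95396763.6.
Divide by N: 95396763.6 / 2000 = 47698.3818 → 47698.38.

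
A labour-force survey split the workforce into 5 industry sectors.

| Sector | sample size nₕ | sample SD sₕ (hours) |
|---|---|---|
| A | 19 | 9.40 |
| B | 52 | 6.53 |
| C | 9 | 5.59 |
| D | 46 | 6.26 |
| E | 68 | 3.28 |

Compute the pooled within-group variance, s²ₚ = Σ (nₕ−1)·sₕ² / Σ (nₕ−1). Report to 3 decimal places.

Degrees of freedom: 18 + 51 + 8 + 45 + 67 = 189.
Σ(nₕ−1)sₕ² = 18·88.36 + 51·42.6409 + 8·31.2481 + 45·39.1876 + 67·10.7584 = 6499.4055.
s²ₚ = 6499.4055 / 189 = 34.38839... → 34.388.

34.388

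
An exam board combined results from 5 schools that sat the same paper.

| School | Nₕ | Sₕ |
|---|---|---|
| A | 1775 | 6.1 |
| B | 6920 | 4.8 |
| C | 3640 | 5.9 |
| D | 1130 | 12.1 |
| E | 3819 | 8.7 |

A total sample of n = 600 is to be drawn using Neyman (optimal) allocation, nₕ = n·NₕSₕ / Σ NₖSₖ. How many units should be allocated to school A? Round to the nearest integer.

58

Σ NₕSₕ = 1775·6.1 + 6920·4.8 + 3640·5.9 + 1130·12.1 + 3819·8.7 = 112417.8.
Share for A: 10827.5/112417.8 = 0.09631.
n_A = 600 × 0.09631 = 57.789... → 58.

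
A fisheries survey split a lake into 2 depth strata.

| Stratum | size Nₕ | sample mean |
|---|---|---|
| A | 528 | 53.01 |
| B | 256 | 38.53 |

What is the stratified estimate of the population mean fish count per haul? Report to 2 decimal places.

48.28

x̄_st = (Σ Nₕx̄ₕ) / (Σ Nₕ) = (528·53.01 + 256·38.53) / 784
= 37852.96 / 784 = 48.2818... → 48.28.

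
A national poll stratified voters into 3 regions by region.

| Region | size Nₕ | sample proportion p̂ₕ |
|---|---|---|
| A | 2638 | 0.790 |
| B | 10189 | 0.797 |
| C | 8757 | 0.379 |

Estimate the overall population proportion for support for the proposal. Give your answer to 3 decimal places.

Wₕ = Nₕ/N with N = 21584: 0.1222, 0.4721, 0.4057.
p̂_st = 0.1222·0.790 + 0.4721·0.797 + 0.4057·0.379 ≈ 0.62655... → 0.627.

0.627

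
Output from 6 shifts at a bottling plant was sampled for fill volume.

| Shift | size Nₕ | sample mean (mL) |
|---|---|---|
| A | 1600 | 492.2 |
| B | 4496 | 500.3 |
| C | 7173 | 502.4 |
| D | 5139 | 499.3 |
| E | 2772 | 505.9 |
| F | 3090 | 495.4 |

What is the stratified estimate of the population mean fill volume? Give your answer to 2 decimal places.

x̄_st = (Σ Nₕx̄ₕ) / (Σ Nₕ) = (1600·492.2 + 4496·500.3 + 7173·502.4 + 5139·499.3 + 2772·505.9 + 3090·495.4) / 24270
= 12139627.5 / 24270 = 500.1907... → 500.19.

500.19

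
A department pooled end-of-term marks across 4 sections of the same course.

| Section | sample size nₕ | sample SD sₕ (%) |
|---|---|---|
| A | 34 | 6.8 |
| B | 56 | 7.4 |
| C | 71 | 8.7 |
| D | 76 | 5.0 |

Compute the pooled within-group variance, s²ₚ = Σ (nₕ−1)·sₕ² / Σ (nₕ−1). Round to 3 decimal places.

Degrees of freedom: 33 + 55 + 70 + 75 = 233.
Σ(nₕ−1)sₕ² = 33·46.24 + 55·54.76 + 70·75.69 + 75·25 = 11711.02.
s²ₚ = 11711.02 / 233 = 50.26189... → 50.262.

50.262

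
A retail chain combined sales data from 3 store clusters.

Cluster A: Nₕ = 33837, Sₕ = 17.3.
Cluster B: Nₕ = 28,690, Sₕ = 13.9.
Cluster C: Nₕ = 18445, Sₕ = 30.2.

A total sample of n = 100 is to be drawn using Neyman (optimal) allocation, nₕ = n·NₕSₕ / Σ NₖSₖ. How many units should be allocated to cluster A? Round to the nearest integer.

38

A: NₕSₕ = 33837·17.3 = 585380.1
B: NₕSₕ = 28690·13.9 = 398791
C: NₕSₕ = 18445·30.2 = 557039
Σ NₕSₕ = 1541210.1.
n_A = 100·585380.1/1541210.1 = 37.982... → 38.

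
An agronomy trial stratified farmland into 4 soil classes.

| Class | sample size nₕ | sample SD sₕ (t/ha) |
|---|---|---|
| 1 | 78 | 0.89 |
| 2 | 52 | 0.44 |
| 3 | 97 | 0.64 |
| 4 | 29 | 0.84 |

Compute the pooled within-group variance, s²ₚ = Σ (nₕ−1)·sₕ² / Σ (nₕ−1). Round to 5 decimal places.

0.51565

1: (78−1)·0.89² = 77·0.7921 = 60.9917
2: (52−1)·0.44² = 51·0.1936 = 9.8736
3: (97−1)·0.64² = 96·0.4096 = 39.3216
4: (29−1)·0.84² = 28·0.7056 = 19.7568
Numerator = 129.9437; denominator = Σ(nₕ−1) = 252.
s²ₚ = 129.9437/252 = 0.5156496... → 0.51565.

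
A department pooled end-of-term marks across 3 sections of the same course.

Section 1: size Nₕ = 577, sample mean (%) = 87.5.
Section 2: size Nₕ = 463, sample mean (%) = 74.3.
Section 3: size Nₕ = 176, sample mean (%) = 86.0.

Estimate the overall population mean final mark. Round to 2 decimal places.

N = 1216; weights Wₕ = Nₕ/N = (0.4745, 0.3808, 0.1447).
x̄_st = Σ Wₕ·x̄ₕ = 0.4745·87.5 + 0.3808·74.3 + 0.1447·86.0 ≈ 82.2569...
→ 82.26.

82.26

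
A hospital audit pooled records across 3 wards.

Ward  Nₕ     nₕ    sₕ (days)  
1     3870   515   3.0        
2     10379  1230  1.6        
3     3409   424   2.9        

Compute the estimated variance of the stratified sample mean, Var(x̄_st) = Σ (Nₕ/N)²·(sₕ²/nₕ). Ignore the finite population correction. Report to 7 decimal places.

N = 17658; Wₕ = Nₕ/N.
ward 1: (3870/17658)²·3.0²/515 = 0.0008394101
ward 2: (10379/17658)²·1.6²/1230 = 0.0007190562
ward 3: (3409/17658)²·2.9²/424 = 0.0007392667
Sum = 0.0022977330 → 0.0022977.

0.0022977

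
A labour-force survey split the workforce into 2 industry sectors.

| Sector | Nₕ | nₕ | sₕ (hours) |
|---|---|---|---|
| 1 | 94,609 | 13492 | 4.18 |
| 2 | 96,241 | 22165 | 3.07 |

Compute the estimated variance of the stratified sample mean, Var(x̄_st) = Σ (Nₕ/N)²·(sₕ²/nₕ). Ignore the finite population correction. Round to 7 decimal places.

0.0004264

N = 190850; Wₕ = Nₕ/N.
sector 1: (94609/190850)²·4.18²/13492 = 0.0003182415
sector 2: (96241/190850)²·3.07²/22165 = 0.0001081297
Sum = 0.0004263712 → 0.0004264.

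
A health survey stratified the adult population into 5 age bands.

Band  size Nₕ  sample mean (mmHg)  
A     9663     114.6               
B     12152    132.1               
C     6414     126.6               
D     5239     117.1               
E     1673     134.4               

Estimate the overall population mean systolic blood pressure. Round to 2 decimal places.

N = 9663 + 12152 + 6414 + 5239 + 1673 = 35141.
Overall mean = Σ (Nₕ/N)·x̄ₕ — weight by population share, not a simple average.
Σ Nₕx̄ₕ = 9663·114.6 + 12152·132.1 + 6414·126.6 + 5239·117.1 + 1673·134.4 = 1107379.8 + 1605279.2 + 812012.4 + 613486.9 + 224851.2 = 4363009.5.
Divide by N: 4363009.5 / 35141 = 124.1572... → 124.16.

124.16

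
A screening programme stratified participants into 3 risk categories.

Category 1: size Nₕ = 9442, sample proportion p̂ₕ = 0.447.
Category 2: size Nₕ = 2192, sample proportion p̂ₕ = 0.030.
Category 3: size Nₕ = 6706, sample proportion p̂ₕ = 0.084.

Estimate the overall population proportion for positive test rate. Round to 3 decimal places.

0.264

N = 9442 + 2192 + 6706 = 18340.
Overall proportion = Σ (Nₕ/N)·p̂ₕ.
Σ Nₕp̂ₕ = 4220.574 + 65.76 + 563.304 = 4849.638.
4849.638 / 18340 = 0.26443... → 0.264.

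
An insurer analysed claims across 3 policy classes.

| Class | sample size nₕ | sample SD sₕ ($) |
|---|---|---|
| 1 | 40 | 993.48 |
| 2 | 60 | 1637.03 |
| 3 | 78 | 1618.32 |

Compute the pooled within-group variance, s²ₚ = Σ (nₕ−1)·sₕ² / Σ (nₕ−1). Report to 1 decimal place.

1: (40−1)·993.48² = 39·987002.5104 = 38493097.9056
2: (60−1)·1637.03² = 59·2679867.2209 = 158112166.0331
3: (78−1)·1618.32² = 77·2618959.6224 = 201659890.9248
Numerator = 398265154.8635; denominator = Σ(nₕ−1) = 175.
s²ₚ = 398265154.8635/175 = 2275800.885... → 2275800.9.

2275800.9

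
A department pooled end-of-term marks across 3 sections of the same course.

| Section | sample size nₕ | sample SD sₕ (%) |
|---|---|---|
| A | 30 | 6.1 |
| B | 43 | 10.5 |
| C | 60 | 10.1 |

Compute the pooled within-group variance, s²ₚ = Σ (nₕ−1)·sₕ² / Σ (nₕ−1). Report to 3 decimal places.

Degrees of freedom: 29 + 42 + 59 = 130.
Σ(nₕ−1)sₕ² = 29·37.21 + 42·110.25 + 59·102.01 = 11728.18.
s²ₚ = 11728.18 / 130 = 90.21677... → 90.217.

90.217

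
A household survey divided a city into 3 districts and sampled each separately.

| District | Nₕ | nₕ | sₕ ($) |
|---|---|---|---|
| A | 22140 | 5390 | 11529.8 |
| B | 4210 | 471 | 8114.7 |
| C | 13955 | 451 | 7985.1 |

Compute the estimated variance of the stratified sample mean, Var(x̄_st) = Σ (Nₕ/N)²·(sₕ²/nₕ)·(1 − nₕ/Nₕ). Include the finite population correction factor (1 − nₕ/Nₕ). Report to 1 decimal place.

23385.5

N = 40305. Term for each stratum: Wₕ²sₕ²/nₕ·(1−nₕ/Nₕ).
Var(x̄_st) = 5630.2718 + 1354.7019 + 16400.5569 = 23385.5306 → 23385.5.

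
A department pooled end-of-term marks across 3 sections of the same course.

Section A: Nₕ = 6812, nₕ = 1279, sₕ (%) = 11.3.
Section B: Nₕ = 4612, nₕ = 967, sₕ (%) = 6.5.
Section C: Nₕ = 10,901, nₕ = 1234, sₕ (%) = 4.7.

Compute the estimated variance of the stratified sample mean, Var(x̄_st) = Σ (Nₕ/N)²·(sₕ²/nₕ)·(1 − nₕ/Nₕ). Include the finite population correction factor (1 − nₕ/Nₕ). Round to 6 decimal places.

0.012808

N = 22325; Wₕ = Nₕ/N.
section A: (6812/22325)²·11.3²/1279·(1 − 1279/6812) = 0.007549857
section B: (4612/22325)²·6.5²/967·(1 − 967/4612) = 0.001473683
section C: (10901/22325)²·4.7²/1234·(1 − 1234/10901) = 0.003784911
Sum = 0.012808451 → 0.012808.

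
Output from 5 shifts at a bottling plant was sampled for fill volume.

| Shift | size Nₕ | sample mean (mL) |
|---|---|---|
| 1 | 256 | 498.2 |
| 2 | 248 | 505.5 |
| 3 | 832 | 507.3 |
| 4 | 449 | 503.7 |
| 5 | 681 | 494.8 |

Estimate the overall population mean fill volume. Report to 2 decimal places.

x̄_st = (Σ Nₕx̄ₕ) / (Σ Nₕ) = (256·498.2 + 248·505.5 + 832·507.3 + 449·503.7 + 681·494.8) / 2466
= 1238096.9 / 2466 = 502.0669... → 502.07.

502.07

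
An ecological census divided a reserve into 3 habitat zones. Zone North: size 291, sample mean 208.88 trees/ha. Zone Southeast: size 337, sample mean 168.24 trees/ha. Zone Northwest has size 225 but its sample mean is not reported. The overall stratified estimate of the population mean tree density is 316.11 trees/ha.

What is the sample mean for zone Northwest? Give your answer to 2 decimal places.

Σ Nₕx̄ₕ = N·μ, so 225·x̄_Northwest = 853·316.11 − (291·208.88 + 337·168.24).
= 269641.83 − 117480.96 = 152160.87.
x̄_Northwest = 152160.87 / 225 = 676.2705... → 676.27.

676.27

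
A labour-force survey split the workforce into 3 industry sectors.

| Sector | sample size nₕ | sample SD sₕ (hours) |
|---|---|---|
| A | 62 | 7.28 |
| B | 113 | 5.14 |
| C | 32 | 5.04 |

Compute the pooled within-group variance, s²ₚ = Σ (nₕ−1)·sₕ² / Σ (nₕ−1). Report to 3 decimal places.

34.212

A: (62−1)·7.28² = 61·52.9984 = 3232.9024
B: (113−1)·5.14² = 112·26.4196 = 2958.9952
C: (32−1)·5.04² = 31·25.4016 = 787.4496
Numerator = 6979.3472; denominator = Σ(nₕ−1) = 204.
s²ₚ = 6979.3472/204 = 34.21249... → 34.212.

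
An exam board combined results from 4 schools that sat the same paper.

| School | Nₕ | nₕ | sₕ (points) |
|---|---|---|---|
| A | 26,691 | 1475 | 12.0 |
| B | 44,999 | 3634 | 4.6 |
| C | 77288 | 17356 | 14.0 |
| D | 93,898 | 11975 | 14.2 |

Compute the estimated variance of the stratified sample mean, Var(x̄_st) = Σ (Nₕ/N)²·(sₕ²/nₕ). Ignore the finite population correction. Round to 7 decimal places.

N = 242876; Wₕ = Nₕ/N.
school A: (26691/242876)²·12.0²/1475 = 0.0011790466
school B: (44999/242876)²·4.6²/3634 = 0.0001998790
school C: (77288/242876)²·14.0²/17356 = 0.0011435663
school D: (93898/242876)²·14.2²/11975 = 0.0025167765
Sum = 0.0050392684 → 0.0050393.

0.0050393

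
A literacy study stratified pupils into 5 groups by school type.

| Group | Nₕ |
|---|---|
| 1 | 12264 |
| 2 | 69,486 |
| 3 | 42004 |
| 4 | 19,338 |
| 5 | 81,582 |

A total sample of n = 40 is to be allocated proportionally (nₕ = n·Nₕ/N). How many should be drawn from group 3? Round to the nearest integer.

7

N = 12264 + 69486 + 42004 + 19338 + 81582 = 224674.
n_3 = 40·42004/224674 = 7.478... → 7.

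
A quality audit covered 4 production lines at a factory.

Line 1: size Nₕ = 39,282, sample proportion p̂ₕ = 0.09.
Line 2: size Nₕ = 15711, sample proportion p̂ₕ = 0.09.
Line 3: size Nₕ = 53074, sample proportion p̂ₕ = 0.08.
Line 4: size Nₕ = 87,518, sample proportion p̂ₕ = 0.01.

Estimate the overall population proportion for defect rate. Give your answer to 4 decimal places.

0.0515

N = 39282 + 15711 + 53074 + 87518 = 195585.
Overall proportion = Σ (Nₕ/N)·p̂ₕ.
Σ Nₕp̂ₕ = 3535.38 + 1413.99 + 4245.92 + 875.18 = 10070.47.
10070.47 / 195585 = 0.051489... → 0.0515.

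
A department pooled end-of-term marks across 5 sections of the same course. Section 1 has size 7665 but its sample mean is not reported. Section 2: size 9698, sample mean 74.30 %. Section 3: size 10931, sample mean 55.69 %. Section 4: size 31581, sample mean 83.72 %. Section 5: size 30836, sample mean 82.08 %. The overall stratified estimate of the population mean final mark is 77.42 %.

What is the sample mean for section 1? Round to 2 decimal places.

N = 7665 + 9698 + 10931 + 31581 + 30836 = 90711.
Overall total = μ·N = 77.42·90711 = 7022845.62.
Subtract the known strata: 9698·74.30 + 10931·55.69 + 31581·83.72 + 30836·82.08 = 6504288.99.
Remaining total for section 1: 7022845.62 − 6504288.99 = 518556.63.
Divide by its size: 518556.63 / 7665 = 67.6525... → 67.65.

67.65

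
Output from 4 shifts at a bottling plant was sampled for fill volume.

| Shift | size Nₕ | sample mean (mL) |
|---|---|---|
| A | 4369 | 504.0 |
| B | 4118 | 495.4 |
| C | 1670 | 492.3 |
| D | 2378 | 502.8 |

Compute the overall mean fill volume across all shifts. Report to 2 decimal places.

N = 4369 + 4118 + 1670 + 2378 = 12535.
Weight each subgroup mean by Nₕ/N and sum.
Σ Nₕx̄ₕ = 4369·504.0 + 4118·495.4 + 1670·492.3 + 2378·502.8 = 2201976 + 2040057.2 + 822141 + 1195658.4 = 6259832.6.
Divide by N: 6259832.6 / 12535 = 499.3883... → 499.39.

499.39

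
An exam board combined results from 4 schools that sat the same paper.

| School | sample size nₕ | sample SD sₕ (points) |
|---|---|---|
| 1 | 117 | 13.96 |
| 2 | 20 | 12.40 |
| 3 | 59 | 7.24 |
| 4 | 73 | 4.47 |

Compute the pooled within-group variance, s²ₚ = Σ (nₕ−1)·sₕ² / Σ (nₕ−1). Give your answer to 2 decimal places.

1: (117−1)·13.96² = 116·194.8816 = 22606.2656
2: (20−1)·12.40² = 19·153.76 = 2921.44
3: (59−1)·7.24² = 58·52.4176 = 3040.2208
4: (73−1)·4.47² = 72·19.9809 = 1438.6248
Numerator = 30006.5512; denominator = Σ(nₕ−1) = 265.
s²ₚ = 30006.5512/265 = 113.2323... → 113.23.

113.23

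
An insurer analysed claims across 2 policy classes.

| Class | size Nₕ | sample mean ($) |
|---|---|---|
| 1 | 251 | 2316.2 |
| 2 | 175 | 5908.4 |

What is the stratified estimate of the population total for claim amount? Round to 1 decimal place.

Estimate total by summing Nₕ·x̄ₕ over strata.
251·2316.2 + 175·5908.4 = 581366.2 + 1033970 = 1615336.2.

1615336.2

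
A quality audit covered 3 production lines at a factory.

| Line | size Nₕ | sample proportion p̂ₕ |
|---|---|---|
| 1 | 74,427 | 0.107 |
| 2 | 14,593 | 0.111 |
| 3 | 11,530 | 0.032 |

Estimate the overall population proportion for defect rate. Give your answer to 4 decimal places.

N = 74427 + 14593 + 11530 = 100550.
Overall proportion = Σ (Nₕ/N)·p̂ₕ.
Σ Nₕp̂ₕ = 7963.689 + 1619.823 + 368.96 = 9952.472.
9952.472 / 100550 = 0.098980... → 0.0990.

0.0990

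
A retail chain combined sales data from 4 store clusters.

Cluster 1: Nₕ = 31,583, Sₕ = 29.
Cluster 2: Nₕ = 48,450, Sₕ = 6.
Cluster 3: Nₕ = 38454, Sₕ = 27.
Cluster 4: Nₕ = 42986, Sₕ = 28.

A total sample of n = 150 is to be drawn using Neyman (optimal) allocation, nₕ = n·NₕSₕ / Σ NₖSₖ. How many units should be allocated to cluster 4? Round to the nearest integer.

1: NₕSₕ = 31583·29 = 915907
2: NₕSₕ = 48450·6 = 290700
3: NₕSₕ = 38454·27 = 1038258
4: NₕSₕ = 42986·28 = 1203608
Σ NₕSₕ = 3448473.
n_4 = 150·1203608/3448473 = 52.354... → 52.

52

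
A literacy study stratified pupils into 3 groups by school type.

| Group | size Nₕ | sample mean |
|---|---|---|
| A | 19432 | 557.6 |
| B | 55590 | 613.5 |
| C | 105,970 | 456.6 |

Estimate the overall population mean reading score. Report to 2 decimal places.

N = 180992; weights Wₕ = Nₕ/N = (0.1074, 0.3071, 0.5855).
x̄_st = Σ Wₕ·x̄ₕ = 0.1074·557.6 + 0.3071·613.5 + 0.5855·456.6 ≈ 515.6341...
→ 515.63.

515.63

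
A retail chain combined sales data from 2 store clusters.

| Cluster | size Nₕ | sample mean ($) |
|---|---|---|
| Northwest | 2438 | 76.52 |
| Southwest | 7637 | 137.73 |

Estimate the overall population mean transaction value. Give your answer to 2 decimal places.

122.92

N = 10075; weights Wₕ = Nₕ/N = (0.2420, 0.7580).
x̄_st = Σ Wₕ·x̄ₕ = 0.2420·76.52 + 0.7580·137.73 ≈ 122.9181...
→ 122.92.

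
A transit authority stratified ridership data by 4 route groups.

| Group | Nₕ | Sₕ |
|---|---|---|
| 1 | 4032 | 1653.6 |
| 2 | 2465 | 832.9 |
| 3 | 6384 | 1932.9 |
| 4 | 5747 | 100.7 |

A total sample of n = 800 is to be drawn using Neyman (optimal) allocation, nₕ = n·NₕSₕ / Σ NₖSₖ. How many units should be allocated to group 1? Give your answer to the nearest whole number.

246

Σ NₕSₕ = 4032·1653.6 + 2465·832.9 + 6384·1932.9 + 5747·100.7 = 21638770.2.
Share for 1: 6667315.2/21638770.2 = 0.30812.
n_1 = 800 × 0.30812 = 246.495... → 246.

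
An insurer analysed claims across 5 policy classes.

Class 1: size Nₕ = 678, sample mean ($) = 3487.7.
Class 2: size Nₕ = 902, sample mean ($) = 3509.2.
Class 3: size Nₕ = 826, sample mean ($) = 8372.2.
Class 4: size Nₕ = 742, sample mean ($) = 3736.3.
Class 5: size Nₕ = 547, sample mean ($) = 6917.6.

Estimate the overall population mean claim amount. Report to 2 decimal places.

N = 3695; weights Wₕ = Nₕ/N = (0.1835, 0.2441, 0.2235, 0.2008, 0.1480).
x̄_st = Σ Wₕ·x̄ₕ = 0.1835·3487.7 + 0.2441·3509.2 + 0.2235·8372.2 + 0.2008·3736.3 + 0.1480·6917.6 ≈ 5142.5326...
→ 5142.53.

5142.53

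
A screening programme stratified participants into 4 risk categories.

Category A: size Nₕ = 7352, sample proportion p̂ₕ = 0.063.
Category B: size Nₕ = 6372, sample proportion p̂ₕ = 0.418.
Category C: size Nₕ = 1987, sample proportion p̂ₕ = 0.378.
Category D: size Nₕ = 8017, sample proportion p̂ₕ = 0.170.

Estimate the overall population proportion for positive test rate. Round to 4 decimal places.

N = 7352 + 6372 + 1987 + 8017 = 23728.
Overall proportion = Σ (Nₕ/N)·p̂ₕ.
Σ Nₕp̂ₕ = 463.176 + 2663.496 + 751.086 + 1362.89 = 5240.648.
5240.648 / 23728 = 0.220863... → 0.2209.

0.2209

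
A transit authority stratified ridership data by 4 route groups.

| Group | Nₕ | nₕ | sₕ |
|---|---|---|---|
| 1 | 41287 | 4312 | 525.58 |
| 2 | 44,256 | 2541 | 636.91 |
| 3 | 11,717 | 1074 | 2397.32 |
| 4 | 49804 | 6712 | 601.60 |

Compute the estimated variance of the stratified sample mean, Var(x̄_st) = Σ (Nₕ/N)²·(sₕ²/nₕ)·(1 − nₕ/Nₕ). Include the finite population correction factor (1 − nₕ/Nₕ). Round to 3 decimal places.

N = 147064; Wₕ = Nₕ/N.
group 1: (41287/147064)²·525.58²/4312·(1 − 4312/41287) = 4.521762
group 2: (44256/147064)²·636.91²/2541·(1 − 2541/44256) = 13.627090
group 3: (11717/147064)²·2397.32²/1074·(1 − 1074/11717) = 30.854284
group 4: (49804/147064)²·601.60²/6712·(1 − 6712/49804) = 5.350715
Sum = 54.353851 → 54.354.

54.354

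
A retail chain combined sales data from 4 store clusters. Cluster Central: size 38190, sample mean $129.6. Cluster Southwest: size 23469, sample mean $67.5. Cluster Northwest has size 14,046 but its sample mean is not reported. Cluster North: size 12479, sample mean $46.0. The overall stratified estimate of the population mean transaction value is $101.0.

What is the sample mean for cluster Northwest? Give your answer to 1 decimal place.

128.1

N = 38190 + 23469 + 14046 + 12479 = 88184.
Overall total = μ·N = 101.0·88184 = 8906584.
Subtract the known strata: 38190·129.6 + 23469·67.5 + 12479·46.0 = 7107615.5.
Remaining total for cluster Northwest: 8906584 − 7107615.5 = 1798968.5.
Divide by its size: 1798968.5 / 14046 = 128.077... → 128.1.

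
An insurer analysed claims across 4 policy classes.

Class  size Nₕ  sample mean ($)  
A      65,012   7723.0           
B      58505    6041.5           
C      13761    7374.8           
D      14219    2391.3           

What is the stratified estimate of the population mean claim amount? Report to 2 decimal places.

6541.60

N = 151497; weights Wₕ = Nₕ/N = (0.4291, 0.3862, 0.0908, 0.0939).
x̄_st = Σ Wₕ·x̄ₕ = 0.4291·7723.0 + 0.3862·6041.5 + 0.0908·7374.8 + 0.0939·2391.3 ≈ 6541.5959...
→ 6541.60.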